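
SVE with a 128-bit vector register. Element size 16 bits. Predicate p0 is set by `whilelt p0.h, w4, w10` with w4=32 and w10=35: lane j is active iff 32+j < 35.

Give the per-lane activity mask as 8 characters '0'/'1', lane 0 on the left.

128-bit reg / 16-bit elem → 8 lanes
active while 32+j < 35, i.e. j ∈ [0,3) capped at 8 ⇒ 3
bits (lane 0 leftmost): 11100000

predicate = 11100000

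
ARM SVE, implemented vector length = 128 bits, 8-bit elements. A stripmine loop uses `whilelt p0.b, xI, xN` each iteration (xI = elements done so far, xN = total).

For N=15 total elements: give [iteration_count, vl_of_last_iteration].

register lanes = 128/8 = 16
iterations = ceil(15/16) = 1; final-pass vl = 15

[iterations, last_vl] = [1, 15]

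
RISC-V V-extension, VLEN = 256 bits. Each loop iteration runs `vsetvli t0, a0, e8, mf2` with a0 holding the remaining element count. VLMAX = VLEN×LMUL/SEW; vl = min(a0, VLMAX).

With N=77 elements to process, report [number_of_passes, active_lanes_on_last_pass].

[iterations, last_vl] = [5, 13]

VLMAX = VLEN×LMUL/SEW = 256×1/2/8 = 16
iterations = ceil(77/16) = 5; final-pass vl = 13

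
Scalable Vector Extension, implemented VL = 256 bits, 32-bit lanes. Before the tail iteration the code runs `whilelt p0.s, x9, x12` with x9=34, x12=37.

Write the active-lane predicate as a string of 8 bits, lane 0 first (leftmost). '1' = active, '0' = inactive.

register lanes = 256/32 = 8
p0[j] = (34+j < 37); true for j=0..2 → 3 lanes set
bits (lane 0 leftmost): 11100000

predicate = 11100000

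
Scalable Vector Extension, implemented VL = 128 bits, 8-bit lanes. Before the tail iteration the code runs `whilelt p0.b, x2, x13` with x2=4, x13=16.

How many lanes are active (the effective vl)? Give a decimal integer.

vl = 12

lane count: 128 div 8 = 16
whilelt: lane j active iff 4+j < 16 → j < 12 → 12 active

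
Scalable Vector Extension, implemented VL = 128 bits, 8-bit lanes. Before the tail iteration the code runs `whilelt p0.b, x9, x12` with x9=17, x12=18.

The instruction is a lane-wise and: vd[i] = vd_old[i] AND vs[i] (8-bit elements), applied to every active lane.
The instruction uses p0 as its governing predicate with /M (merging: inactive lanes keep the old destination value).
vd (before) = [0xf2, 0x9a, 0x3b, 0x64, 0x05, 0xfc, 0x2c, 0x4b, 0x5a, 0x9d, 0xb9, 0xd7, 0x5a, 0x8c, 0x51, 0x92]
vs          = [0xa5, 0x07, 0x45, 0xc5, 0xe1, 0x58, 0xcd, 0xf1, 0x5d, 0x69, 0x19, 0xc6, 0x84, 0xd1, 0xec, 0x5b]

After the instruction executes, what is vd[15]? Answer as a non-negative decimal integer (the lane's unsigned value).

vd[15] = 146

128-bit reg / 8-bit elem → 16 lanes
p0[j] = (17+j < 18); true for j=0..0 → 1 lanes set
[0] and(0xf2,0xa5) = 0xa0
[1] tail/keep = 0x9a
[2] tail/keep = 0x3b
[3] tail/keep = 0x64
[4] tail/keep = 0x05
[5] tail/keep = 0xfc
[6] tail/keep = 0x2c
[7] tail/keep = 0x4b
[8] tail/keep = 0x5a
[9] tail/keep = 0x9d
[10] tail/keep = 0xb9
[11] tail/keep = 0xd7
[12] tail/keep = 0x5a
[13] tail/keep = 0x8c
[14] tail/keep = 0x51
[15] tail/keep = 0x92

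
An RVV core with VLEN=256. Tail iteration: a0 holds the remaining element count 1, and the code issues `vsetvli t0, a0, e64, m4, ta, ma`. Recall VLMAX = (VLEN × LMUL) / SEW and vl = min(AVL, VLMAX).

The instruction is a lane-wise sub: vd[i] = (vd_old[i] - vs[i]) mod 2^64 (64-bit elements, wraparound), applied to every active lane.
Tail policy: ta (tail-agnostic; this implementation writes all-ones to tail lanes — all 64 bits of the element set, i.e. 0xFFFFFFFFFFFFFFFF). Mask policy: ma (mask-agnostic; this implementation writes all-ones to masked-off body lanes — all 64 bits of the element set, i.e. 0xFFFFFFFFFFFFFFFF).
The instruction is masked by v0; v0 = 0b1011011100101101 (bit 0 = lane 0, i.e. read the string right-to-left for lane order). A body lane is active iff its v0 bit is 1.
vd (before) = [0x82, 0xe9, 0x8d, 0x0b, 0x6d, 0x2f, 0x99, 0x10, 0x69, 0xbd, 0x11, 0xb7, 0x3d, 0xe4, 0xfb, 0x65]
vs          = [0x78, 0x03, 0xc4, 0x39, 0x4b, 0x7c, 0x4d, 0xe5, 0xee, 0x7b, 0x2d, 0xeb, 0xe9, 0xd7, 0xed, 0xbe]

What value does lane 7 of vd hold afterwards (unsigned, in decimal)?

VLMAX = VLEN×LMUL/SEW = 256×4/64 = 16
vl ← min(1, 16) = 1
lane  0: sub(0x82,0x78) ⇒ 0x0a
lane  1: tail/ones ⇒ 0xffffffffffffffff
lane  2: tail/ones ⇒ 0xffffffffffffffff
lane  3: tail/ones ⇒ 0xffffffffffffffff
lane  4: tail/ones ⇒ 0xffffffffffffffff
lane  5: tail/ones ⇒ 0xffffffffffffffff
lane  6: tail/ones ⇒ 0xffffffffffffffff
lane  7: tail/ones ⇒ 0xffffffffffffffff
lane  8: tail/ones ⇒ 0xffffffffffffffff
lane  9: tail/ones ⇒ 0xffffffffffffffff
lane 10: tail/ones ⇒ 0xffffffffffffffff
lane 11: tail/ones ⇒ 0xffffffffffffffff
lane 12: tail/ones ⇒ 0xffffffffffffffff
lane 13: tail/ones ⇒ 0xffffffffffffffff
lane 14: tail/ones ⇒ 0xffffffffffffffff
lane 15: tail/ones ⇒ 0xffffffffffffffff

vd[7] = 18446744073709551615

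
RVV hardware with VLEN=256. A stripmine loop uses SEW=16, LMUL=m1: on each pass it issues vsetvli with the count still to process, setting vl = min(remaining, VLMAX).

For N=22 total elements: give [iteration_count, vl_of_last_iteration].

[iterations, last_vl] = [2, 6]

VLMAX = VLEN×LMUL/SEW = 256×1/16 = 16
iterations = ceil(22/16) = 2; final-pass vl = 6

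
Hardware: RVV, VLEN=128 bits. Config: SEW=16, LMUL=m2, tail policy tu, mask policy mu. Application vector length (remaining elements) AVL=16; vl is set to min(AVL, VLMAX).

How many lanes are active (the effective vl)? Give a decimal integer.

VLMAX = (128 × 2) / 16 = 16 lanes
AVL=16 ≤ VLMAX=16, so vl = 16

vl = 16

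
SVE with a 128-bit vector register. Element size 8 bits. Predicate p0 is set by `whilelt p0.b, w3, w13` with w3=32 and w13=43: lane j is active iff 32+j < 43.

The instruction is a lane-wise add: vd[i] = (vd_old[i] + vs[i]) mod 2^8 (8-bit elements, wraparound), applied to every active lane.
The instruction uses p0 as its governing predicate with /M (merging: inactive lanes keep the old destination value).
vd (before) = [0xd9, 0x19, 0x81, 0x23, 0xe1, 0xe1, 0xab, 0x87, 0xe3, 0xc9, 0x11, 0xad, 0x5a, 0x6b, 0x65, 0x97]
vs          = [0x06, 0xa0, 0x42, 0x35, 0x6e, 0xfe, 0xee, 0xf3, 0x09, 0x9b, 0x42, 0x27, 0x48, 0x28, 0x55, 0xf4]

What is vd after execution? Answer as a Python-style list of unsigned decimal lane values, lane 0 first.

lane count: 128 div 8 = 16
active while 32+j < 43, i.e. j ∈ [0,11) capped at 16 ⇒ 11
[0] add(0xd9,0x06) = 0xdf
[1] add(0x19,0xa0) = 0xb9
[2] add(0x81,0x42) = 0xc3
[3] add(0x23,0x35) = 0x58
[4] add(0xe1,0x6e) = 0x4f
[5] add(0xe1,0xfe) = 0xdf
[6] add(0xab,0xee) = 0x99
[7] add(0x87,0xf3) = 0x7a
[8] add(0xe3,0x09) = 0xec
[9] add(0xc9,0x9b) = 0x64
[10] add(0x11,0x42) = 0x53
[11] tail/keep = 0xad
[12] tail/keep = 0x5a
[13] tail/keep = 0x6b
[14] tail/keep = 0x65
[15] tail/keep = 0x97

vd = [223, 185, 195, 88, 79, 223, 153, 122, 236, 100, 83, 173, 90, 107, 101, 151]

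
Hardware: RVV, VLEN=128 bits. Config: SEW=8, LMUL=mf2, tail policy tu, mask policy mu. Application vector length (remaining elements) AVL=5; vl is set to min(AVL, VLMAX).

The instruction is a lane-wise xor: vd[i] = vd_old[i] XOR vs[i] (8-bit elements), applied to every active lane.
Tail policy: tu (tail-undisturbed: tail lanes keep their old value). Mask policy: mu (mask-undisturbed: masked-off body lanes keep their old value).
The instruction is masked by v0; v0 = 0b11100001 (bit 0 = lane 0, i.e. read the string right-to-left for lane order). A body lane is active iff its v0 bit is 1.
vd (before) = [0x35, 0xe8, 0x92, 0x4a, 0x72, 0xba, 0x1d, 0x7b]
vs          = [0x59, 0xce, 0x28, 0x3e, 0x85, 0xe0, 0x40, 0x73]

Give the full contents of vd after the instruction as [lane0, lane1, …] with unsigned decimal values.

vd = [108, 232, 146, 74, 114, 186, 29, 123]

lanes per group: 128·1/2/8 = 8
vl = min(AVL, VLMAX) = min(5, 8) = 5
  i=0: xor(0x35,0x59) → 108
  i=1: mask-off/keep → 232
  i=2: mask-off/keep → 146
  i=3: mask-off/keep → 74
  i=4: mask-off/keep → 114
  i=5: tail/keep → 186
  i=6: tail/keep → 29
  i=7: tail/keep → 123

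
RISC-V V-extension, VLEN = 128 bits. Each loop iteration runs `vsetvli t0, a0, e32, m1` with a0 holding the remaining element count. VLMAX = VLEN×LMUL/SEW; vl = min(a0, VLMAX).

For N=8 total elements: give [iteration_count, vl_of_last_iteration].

VLMAX = VLEN×LMUL/SEW = 128×1/32 = 4
8 elements at 4/iter → 2 passes, remainder 4 on the last

[iterations, last_vl] = [2, 4]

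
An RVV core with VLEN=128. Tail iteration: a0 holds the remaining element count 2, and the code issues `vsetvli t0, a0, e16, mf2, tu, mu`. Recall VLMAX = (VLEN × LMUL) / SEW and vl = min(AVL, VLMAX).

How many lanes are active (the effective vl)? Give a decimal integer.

lanes per group: 128·1/2/16 = 4
AVL=2 ≤ VLMAX=4, so vl = 2

vl = 2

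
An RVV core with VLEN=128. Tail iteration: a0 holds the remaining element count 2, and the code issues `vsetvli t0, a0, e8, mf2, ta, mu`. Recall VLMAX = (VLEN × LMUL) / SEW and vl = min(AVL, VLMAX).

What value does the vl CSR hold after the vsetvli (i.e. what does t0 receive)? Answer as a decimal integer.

vl = 2

VLMAX = VLEN×LMUL/SEW = 128×1/2/8 = 8
AVL=2 ≤ VLMAX=8, so vl = 2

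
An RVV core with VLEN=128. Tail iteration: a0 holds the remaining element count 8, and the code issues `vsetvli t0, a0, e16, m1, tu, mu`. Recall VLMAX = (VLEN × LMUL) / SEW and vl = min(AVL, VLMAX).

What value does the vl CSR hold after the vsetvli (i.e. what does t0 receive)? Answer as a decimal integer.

vl = 8

VLMAX = (128 × 1) / 16 = 8 lanes
vl ← min(8, 8) = 8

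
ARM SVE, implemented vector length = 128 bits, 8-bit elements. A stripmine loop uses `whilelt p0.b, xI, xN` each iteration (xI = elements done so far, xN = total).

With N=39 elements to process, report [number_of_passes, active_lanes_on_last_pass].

[iterations, last_vl] = [3, 7]

lane count: 128 div 8 = 16
iterations = ceil(39/16) = 3; final-pass vl = 7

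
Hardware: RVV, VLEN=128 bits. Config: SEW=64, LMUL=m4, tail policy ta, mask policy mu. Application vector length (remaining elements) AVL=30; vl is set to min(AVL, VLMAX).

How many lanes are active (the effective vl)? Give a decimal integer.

vl = 8

VLMAX = VLEN×LMUL/SEW = 128×4/64 = 8
vl = min(AVL, VLMAX) = min(30, 8) = 8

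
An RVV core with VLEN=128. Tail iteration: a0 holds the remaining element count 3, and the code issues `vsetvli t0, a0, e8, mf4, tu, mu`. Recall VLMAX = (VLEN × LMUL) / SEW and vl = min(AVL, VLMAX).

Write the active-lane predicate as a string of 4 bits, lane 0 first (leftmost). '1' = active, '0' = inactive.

predicate = 1110

VLMAX = VLEN×LMUL/SEW = 128×1/4/8 = 4
AVL=3 ≤ VLMAX=4, so vl = 3
bits (lane 0 leftmost): 1110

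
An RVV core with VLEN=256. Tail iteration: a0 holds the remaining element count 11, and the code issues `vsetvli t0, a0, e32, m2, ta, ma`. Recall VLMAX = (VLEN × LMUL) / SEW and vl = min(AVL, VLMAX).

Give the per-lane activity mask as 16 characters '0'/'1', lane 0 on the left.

VLMAX = (256 × 2) / 32 = 16 lanes
vl ← min(11, 16) = 11
bits (lane 0 leftmost): 1111111111100000

predicate = 1111111111100000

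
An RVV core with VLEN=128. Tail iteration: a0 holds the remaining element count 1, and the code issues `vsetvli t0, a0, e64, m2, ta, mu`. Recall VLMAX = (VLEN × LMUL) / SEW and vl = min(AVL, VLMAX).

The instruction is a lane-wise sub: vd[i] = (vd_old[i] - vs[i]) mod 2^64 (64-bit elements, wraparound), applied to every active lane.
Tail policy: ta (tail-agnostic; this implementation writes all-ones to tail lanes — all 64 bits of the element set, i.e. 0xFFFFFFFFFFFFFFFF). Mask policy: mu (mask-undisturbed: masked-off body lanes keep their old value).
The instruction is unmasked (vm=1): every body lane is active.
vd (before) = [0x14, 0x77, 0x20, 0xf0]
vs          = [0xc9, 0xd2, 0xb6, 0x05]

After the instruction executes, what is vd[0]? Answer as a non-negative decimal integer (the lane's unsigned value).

lanes per group: 128·2/64 = 4
AVL=1 ≤ VLMAX=4, so vl = 1
  i=0: sub(0x14,0xc9) → 18446744073709551435
  i=1: tail/ones → 18446744073709551615
  i=2: tail/ones → 18446744073709551615
  i=3: tail/ones → 18446744073709551615

vd[0] = 18446744073709551435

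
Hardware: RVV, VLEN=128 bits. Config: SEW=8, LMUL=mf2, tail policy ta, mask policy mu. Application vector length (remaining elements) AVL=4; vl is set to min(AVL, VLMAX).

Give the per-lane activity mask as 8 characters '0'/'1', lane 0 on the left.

VLMAX = (128 × 1/2) / 8 = 8 lanes
vl = min(AVL, VLMAX) = min(4, 8) = 4
bits (lane 0 leftmost): 11110000

predicate = 11110000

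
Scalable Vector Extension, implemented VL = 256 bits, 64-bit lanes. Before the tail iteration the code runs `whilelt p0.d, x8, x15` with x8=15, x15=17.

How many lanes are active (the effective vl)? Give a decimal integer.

vl = 2

256-bit reg / 64-bit elem → 4 lanes
whilelt: lane j active iff 15+j < 17 → j < 2 → 2 active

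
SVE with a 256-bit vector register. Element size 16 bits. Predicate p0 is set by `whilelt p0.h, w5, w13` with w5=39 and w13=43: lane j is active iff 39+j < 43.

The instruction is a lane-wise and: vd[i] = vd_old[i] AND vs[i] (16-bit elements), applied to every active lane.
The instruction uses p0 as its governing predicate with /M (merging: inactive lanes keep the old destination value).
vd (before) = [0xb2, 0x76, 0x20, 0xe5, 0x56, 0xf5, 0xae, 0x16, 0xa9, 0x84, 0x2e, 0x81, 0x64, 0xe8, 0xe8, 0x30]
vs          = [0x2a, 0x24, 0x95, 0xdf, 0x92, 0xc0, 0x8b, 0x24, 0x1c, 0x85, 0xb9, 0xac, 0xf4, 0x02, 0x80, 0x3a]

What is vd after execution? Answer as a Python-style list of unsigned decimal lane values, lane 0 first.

register lanes = 256/16 = 16
whilelt: lane j active iff 39+j < 43 → j < 4 → 4 active
  i=0: and(0xb2,0x2a) → 34
  i=1: and(0x76,0x24) → 36
  i=2: and(0x20,0x95) → 0
  i=3: and(0xe5,0xdf) → 197
  i=4: tail/keep → 86
  i=5: tail/keep → 245
  i=6: tail/keep → 174
  i=7: tail/keep → 22
  i=8: tail/keep → 169
  i=9: tail/keep → 132
  i=10: tail/keep → 46
  i=11: tail/keep → 129
  i=12: tail/keep → 100
  i=13: tail/keep → 232
  i=14: tail/keep → 232
  i=15: tail/keep → 48

vd = [34, 36, 0, 197, 86, 245, 174, 22, 169, 132, 46, 129, 100, 232, 232, 48]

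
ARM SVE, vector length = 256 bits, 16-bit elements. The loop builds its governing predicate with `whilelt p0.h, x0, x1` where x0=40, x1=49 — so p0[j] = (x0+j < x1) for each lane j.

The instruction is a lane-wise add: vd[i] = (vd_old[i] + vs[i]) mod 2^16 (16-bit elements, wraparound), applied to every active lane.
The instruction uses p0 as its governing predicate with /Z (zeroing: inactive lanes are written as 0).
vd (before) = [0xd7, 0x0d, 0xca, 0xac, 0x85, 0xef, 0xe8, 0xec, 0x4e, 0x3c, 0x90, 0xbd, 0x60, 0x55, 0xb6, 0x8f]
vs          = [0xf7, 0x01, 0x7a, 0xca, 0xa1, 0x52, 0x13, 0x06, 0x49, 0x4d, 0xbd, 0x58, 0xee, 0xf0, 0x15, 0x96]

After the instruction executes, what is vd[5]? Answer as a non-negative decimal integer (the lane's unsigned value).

vd[5] = 321

lane count: 256 div 16 = 16
whilelt: lane j active iff 40+j < 49 → j < 9 → 9 active
  i=0: add(0xd7,0xf7) → 462
  i=1: add(0x0d,0x01) → 14
  i=2: add(0xca,0x7a) → 324
  i=3: add(0xac,0xca) → 374
  i=4: add(0x85,0xa1) → 294
  i=5: add(0xef,0x52) → 321
  i=6: add(0xe8,0x13) → 251
  i=7: add(0xec,0x06) → 242
  i=8: add(0x4e,0x49) → 151
  i=9: tail/zero → 0
  i=10: tail/zero → 0
  i=11: tail/zero → 0
  i=12: tail/zero → 0
  i=13: tail/zero → 0
  i=14: tail/zero → 0
  i=15: tail/zero → 0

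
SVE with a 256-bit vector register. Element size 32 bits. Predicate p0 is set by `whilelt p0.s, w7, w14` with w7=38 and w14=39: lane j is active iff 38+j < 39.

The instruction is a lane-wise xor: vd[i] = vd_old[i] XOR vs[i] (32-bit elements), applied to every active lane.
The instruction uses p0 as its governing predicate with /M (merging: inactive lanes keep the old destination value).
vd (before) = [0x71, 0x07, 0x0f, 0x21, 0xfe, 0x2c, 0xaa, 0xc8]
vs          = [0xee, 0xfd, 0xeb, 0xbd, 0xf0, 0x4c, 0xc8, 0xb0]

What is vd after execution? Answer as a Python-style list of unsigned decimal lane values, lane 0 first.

vd = [159, 7, 15, 33, 254, 44, 170, 200]

lane count: 256 div 32 = 8
whilelt: lane j active iff 38+j < 39 → j < 1 → 1 active
[0] xor(0x71,0xee) = 0x9f
[1] tail/keep = 0x07
[2] tail/keep = 0x0f
[3] tail/keep = 0x21
[4] tail/keep = 0xfe
[5] tail/keep = 0x2c
[6] tail/keep = 0xaa
[7] tail/keep = 0xc8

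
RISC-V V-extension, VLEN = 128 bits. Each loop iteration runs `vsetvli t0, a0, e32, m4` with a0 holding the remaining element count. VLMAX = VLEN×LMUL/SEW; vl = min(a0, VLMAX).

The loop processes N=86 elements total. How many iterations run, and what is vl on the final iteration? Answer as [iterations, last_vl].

[iterations, last_vl] = [6, 6]

lanes per group: 128·4/32 = 16
86 elements at 16/iter → 6 passes, remainder 6 on the last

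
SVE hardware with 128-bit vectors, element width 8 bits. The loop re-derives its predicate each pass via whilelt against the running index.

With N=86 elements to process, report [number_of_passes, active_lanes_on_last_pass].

lane count: 128 div 8 = 16
iterations = ceil(86/16) = 6; final-pass vl = 6

[iterations, last_vl] = [6, 6]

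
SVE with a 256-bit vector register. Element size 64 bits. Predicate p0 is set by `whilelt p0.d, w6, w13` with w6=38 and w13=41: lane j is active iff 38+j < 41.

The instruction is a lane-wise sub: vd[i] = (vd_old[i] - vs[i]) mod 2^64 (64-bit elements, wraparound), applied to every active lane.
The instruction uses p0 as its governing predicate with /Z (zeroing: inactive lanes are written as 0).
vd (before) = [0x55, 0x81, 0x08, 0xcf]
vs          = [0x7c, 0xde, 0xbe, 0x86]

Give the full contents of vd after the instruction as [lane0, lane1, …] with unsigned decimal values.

register lanes = 256/64 = 4
p0[j] = (38+j < 41); true for j=0..2 → 3 lanes set
  i=0: sub(0x55,0x7c) → 18446744073709551577
  i=1: sub(0x81,0xde) → 18446744073709551523
  i=2: sub(0x08,0xbe) → 18446744073709551434
  i=3: tail/zero → 0

vd = [18446744073709551577, 18446744073709551523, 18446744073709551434, 0]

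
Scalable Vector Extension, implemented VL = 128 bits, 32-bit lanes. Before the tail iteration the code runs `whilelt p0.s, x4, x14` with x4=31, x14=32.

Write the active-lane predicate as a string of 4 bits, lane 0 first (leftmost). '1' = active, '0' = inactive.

predicate = 1000

128-bit reg / 32-bit elem → 4 lanes
active while 31+j < 32, i.e. j ∈ [0,1) capped at 4 ⇒ 1
bits (lane 0 leftmost): 1000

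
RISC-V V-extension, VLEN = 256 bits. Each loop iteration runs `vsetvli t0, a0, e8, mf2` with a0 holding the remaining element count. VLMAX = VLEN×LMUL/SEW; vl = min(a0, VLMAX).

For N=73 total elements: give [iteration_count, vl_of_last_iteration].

[iterations, last_vl] = [5, 9]

VLMAX = VLEN×LMUL/SEW = 256×1/2/8 = 16
73 elements at 16/iter → 5 passes, remainder 9 on the last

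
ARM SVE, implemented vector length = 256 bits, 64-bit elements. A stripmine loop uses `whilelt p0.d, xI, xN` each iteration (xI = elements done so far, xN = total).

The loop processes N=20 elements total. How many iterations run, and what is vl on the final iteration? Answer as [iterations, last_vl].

[iterations, last_vl] = [5, 4]

lane count: 256 div 64 = 4
iterations = ceil(20/4) = 5; final-pass vl = 4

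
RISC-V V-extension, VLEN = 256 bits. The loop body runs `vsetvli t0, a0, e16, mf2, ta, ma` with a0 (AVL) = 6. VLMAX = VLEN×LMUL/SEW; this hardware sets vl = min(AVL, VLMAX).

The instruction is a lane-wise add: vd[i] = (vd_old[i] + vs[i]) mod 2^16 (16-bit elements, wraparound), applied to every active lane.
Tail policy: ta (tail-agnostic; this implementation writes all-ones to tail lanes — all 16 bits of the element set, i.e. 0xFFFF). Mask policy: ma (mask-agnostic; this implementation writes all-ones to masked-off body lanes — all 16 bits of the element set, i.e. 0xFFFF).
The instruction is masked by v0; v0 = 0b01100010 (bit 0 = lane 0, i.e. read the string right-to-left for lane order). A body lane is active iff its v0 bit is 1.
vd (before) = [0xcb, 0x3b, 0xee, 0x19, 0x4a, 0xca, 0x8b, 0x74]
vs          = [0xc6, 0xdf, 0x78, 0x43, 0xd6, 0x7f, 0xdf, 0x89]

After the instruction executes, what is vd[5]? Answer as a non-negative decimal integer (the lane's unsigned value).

VLMAX = (256 × 1/2) / 16 = 8 lanes
AVL=6 ≤ VLMAX=8, so vl = 6
vd[0] mask-off/ones -> 0xffff
vd[1] add(0x3b,0xdf) -> 0x11a
vd[2] mask-off/ones -> 0xffff
vd[3] mask-off/ones -> 0xffff
vd[4] mask-off/ones -> 0xffff
vd[5] add(0xca,0x7f) -> 0x149
vd[6] tail/ones -> 0xffff
vd[7] tail/ones -> 0xffff

vd[5] = 329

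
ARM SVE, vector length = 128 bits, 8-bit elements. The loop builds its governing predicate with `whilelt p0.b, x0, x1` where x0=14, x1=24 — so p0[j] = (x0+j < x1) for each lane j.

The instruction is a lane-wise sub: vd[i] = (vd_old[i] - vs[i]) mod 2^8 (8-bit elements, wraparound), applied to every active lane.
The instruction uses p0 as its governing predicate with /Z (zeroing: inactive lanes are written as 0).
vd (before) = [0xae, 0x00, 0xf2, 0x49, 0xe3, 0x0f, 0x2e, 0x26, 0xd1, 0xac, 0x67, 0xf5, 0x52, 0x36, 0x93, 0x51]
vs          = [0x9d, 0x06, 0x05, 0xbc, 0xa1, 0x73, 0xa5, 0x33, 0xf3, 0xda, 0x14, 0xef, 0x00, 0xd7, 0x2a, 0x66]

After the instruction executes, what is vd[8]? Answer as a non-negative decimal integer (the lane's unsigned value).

vd[8] = 222

128-bit reg / 8-bit elem → 16 lanes
active while 14+j < 24, i.e. j ∈ [0,10) capped at 16 ⇒ 10
[0] sub(0xae,0x9d) = 0x11
[1] sub(0x00,0x06) = 0xfa
[2] sub(0xf2,0x05) = 0xed
[3] sub(0x49,0xbc) = 0x8d
[4] sub(0xe3,0xa1) = 0x42
[5] sub(0x0f,0x73) = 0x9c
[6] sub(0x2e,0xa5) = 0x89
[7] sub(0x26,0x33) = 0xf3
[8] sub(0xd1,0xf3) = 0xde
[9] sub(0xac,0xda) = 0xd2
[10] tail/zero = 0x00
[11] tail/zero = 0x00
[12] tail/zero = 0x00
[13] tail/zero = 0x00
[14] tail/zero = 0x00
[15] tail/zero = 0x00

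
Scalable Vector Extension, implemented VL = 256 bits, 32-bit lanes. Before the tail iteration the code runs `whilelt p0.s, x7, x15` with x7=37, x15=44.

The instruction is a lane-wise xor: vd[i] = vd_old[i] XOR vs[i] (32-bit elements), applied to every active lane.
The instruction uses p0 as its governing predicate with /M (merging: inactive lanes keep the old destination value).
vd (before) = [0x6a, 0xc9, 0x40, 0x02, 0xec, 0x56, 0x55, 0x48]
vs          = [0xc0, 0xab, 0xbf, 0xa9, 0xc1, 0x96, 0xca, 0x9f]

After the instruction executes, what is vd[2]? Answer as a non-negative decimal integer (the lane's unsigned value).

vd[2] = 255

register lanes = 256/32 = 8
whilelt: lane j active iff 37+j < 44 → j < 7 → 7 active
lane  0: xor(0x6a,0xc0) ⇒ 0xaa
lane  1: xor(0xc9,0xab) ⇒ 0x62
lane  2: xor(0x40,0xbf) ⇒ 0xff
lane  3: xor(0x02,0xa9) ⇒ 0xab
lane  4: xor(0xec,0xc1) ⇒ 0x2d
lane  5: xor(0x56,0x96) ⇒ 0xc0
lane  6: xor(0x55,0xca) ⇒ 0x9f
lane  7: tail/keep ⇒ 0x48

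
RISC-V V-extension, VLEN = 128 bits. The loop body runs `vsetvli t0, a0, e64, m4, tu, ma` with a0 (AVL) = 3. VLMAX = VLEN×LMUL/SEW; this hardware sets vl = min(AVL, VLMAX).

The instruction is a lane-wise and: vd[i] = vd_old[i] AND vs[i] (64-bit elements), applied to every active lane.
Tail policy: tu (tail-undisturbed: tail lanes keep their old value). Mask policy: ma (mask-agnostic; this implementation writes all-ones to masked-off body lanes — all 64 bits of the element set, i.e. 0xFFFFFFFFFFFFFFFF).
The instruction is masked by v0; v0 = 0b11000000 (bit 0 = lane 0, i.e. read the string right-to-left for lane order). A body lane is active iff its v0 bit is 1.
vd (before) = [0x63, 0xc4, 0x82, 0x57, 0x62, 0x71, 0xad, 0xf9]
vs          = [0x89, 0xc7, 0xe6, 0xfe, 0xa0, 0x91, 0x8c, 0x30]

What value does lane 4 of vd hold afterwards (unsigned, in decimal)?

lanes per group: 128·4/64 = 8
AVL=3 ≤ VLMAX=8, so vl = 3
  i=0: mask-off/ones → 18446744073709551615
  i=1: mask-off/ones → 18446744073709551615
  i=2: mask-off/ones → 18446744073709551615
  i=3: tail/keep → 87
  i=4: tail/keep → 98
  i=5: tail/keep → 113
  i=6: tail/keep → 173
  i=7: tail/keep → 249

vd[4] = 98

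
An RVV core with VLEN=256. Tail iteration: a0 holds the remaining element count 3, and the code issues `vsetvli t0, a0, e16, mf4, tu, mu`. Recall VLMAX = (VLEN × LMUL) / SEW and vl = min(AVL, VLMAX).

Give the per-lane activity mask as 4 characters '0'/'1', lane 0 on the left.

predicate = 1110

VLMAX = VLEN×LMUL/SEW = 256×1/4/16 = 4
vl = min(AVL, VLMAX) = min(3, 4) = 3
bits (lane 0 leftmost): 1110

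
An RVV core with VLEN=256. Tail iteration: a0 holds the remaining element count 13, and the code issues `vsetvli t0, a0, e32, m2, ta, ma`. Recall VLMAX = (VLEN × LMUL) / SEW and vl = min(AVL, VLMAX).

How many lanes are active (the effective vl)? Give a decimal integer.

VLMAX = VLEN×LMUL/SEW = 256×2/32 = 16
AVL=13 ≤ VLMAX=16, so vl = 13

vl = 13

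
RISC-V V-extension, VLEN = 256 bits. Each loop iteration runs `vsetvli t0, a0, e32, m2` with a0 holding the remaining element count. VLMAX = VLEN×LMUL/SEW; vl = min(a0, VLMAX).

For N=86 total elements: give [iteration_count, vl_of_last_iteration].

[iterations, last_vl] = [6, 6]

lanes per group: 256·2/32 = 16
iterations = ceil(86/16) = 6; final-pass vl = 6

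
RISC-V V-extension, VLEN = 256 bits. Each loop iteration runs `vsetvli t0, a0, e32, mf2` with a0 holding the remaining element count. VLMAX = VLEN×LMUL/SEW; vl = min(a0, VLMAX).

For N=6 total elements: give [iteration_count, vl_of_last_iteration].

[iterations, last_vl] = [2, 2]

VLMAX = VLEN×LMUL/SEW = 256×1/2/32 = 4
6 elements at 4/iter → 2 passes, remainder 2 on the last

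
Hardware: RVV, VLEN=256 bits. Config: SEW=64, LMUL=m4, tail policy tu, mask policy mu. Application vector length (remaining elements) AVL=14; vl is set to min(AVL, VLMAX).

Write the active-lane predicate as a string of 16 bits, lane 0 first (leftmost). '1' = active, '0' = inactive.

VLMAX = VLEN×LMUL/SEW = 256×4/64 = 16
AVL=14 ≤ VLMAX=16, so vl = 14
bits (lane 0 leftmost): 1111111111111100

predicate = 1111111111111100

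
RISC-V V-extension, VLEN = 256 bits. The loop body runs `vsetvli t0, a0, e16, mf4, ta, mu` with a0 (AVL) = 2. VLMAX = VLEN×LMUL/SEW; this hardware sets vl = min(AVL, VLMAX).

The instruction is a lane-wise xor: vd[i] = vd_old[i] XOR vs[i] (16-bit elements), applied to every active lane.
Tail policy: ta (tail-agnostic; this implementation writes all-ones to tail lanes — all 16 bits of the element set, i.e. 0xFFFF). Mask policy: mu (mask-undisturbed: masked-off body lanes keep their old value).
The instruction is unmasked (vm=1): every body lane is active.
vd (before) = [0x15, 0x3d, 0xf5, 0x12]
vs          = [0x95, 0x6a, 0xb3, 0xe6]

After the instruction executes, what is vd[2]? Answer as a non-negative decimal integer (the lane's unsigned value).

VLMAX = (256 × 1/4) / 16 = 4 lanes
vl ← min(2, 4) = 2
vd[0] xor(0x15,0x95) -> 0x80
vd[1] xor(0x3d,0x6a) -> 0x57
vd[2] tail/ones -> 0xffff
vd[3] tail/ones -> 0xffff

vd[2] = 65535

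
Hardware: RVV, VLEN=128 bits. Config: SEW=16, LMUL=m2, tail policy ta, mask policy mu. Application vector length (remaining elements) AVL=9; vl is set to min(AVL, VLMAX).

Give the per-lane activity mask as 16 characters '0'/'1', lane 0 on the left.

predicate = 1111111110000000

VLMAX = VLEN×LMUL/SEW = 128×2/16 = 16
vl ← min(9, 16) = 9
bits (lane 0 leftmost): 1111111110000000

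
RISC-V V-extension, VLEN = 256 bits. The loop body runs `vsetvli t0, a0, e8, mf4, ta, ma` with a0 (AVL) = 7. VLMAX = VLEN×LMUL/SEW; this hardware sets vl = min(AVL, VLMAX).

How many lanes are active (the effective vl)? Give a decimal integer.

lanes per group: 256·1/4/8 = 8
vl ← min(7, 8) = 7

vl = 7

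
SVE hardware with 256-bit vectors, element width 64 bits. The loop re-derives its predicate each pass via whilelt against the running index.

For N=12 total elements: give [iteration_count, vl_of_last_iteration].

[iterations, last_vl] = [3, 4]

256-bit reg / 64-bit elem → 4 lanes
12 elements at 4/iter → 3 passes, remainder 4 on the last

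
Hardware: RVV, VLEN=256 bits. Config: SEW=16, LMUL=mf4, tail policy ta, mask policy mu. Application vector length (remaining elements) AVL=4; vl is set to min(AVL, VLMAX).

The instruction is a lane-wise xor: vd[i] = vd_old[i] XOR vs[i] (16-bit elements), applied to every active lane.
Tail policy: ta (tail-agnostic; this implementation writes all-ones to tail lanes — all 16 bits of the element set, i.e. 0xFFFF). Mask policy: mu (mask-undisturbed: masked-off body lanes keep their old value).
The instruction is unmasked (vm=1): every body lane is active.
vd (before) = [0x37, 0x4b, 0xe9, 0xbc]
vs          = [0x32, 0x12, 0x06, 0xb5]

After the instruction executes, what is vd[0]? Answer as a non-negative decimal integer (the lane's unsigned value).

vd[0] = 5

VLMAX = (256 × 1/4) / 16 = 4 lanes
vl ← min(4, 4) = 4
vd[0] xor(0x37,0x32) -> 0x05
vd[1] xor(0x4b,0x12) -> 0x59
vd[2] xor(0xe9,0x06) -> 0xef
vd[3] xor(0xbc,0xb5) -> 0x09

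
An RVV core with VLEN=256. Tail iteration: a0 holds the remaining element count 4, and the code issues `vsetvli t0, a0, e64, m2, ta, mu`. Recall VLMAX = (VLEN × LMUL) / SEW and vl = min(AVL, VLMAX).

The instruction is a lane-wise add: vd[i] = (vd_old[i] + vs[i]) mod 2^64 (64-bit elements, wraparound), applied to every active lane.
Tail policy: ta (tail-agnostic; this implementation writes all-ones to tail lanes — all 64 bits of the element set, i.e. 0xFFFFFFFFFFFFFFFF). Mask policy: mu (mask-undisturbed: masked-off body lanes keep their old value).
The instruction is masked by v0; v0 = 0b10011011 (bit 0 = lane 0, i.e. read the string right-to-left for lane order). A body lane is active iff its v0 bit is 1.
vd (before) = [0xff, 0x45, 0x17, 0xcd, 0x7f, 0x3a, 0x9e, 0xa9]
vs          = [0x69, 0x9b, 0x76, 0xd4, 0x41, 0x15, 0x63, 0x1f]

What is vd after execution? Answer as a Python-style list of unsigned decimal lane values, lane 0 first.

VLMAX = (256 × 2) / 64 = 8 lanes
vl = min(AVL, VLMAX) = min(4, 8) = 4
[0] add(0xff,0x69) = 0x168
[1] add(0x45,0x9b) = 0xe0
[2] mask-off/keep = 0x17
[3] add(0xcd,0xd4) = 0x1a1
[4] tail/ones = 0xffffffffffffffff
[5] tail/ones = 0xffffffffffffffff
[6] tail/ones = 0xffffffffffffffff
[7] tail/ones = 0xffffffffffffffff

vd = [360, 224, 23, 417, 18446744073709551615, 18446744073709551615, 18446744073709551615, 18446744073709551615]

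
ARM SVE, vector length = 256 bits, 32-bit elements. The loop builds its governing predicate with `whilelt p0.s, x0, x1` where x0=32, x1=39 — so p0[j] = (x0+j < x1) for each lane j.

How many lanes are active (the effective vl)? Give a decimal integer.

vl = 7

256-bit reg / 32-bit elem → 8 lanes
whilelt: lane j active iff 32+j < 39 → j < 7 → 7 active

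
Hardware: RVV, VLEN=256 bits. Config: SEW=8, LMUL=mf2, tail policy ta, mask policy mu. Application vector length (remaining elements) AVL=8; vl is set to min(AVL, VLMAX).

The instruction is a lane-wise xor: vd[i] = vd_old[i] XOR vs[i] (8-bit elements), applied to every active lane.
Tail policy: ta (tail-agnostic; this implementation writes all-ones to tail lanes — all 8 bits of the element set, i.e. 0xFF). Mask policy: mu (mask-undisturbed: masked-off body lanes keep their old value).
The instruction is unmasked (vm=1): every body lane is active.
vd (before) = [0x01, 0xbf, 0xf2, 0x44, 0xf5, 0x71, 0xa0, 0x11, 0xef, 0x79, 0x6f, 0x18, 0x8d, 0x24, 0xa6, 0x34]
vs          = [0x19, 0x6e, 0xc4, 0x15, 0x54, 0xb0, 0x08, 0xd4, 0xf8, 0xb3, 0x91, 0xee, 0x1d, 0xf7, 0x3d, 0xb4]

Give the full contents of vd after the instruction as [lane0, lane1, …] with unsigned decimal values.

vd = [24, 209, 54, 81, 161, 193, 168, 197, 255, 255, 255, 255, 255, 255, 255, 255]

lanes per group: 256·1/2/8 = 16
AVL=8 ≤ VLMAX=16, so vl = 8
[0] xor(0x01,0x19) = 0x18
[1] xor(0xbf,0x6e) = 0xd1
[2] xor(0xf2,0xc4) = 0x36
[3] xor(0x44,0x15) = 0x51
[4] xor(0xf5,0x54) = 0xa1
[5] xor(0x71,0xb0) = 0xc1
[6] xor(0xa0,0x08) = 0xa8
[7] xor(0x11,0xd4) = 0xc5
[8] tail/ones = 0xff
[9] tail/ones = 0xff
[10] tail/ones = 0xff
[11] tail/ones = 0xff
[12] tail/ones = 0xff
[13] tail/ones = 0xff
[14] tail/ones = 0xff
[15] tail/ones = 0xff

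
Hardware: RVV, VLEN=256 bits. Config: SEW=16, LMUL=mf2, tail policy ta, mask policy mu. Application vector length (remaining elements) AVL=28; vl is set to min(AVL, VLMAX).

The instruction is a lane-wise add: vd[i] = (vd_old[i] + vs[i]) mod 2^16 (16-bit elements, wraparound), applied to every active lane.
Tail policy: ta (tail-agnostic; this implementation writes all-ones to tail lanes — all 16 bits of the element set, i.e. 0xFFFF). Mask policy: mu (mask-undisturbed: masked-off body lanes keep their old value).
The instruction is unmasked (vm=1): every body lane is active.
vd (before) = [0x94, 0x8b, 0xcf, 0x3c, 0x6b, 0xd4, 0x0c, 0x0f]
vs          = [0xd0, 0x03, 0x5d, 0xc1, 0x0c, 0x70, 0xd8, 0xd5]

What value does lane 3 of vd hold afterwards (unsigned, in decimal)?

vd[3] = 253

VLMAX = VLEN×LMUL/SEW = 256×1/2/16 = 8
vl = min(AVL, VLMAX) = min(28, 8) = 8
  i=0: add(0x94,0xd0) → 356
  i=1: add(0x8b,0x03) → 142
  i=2: add(0xcf,0x5d) → 300
  i=3: add(0x3c,0xc1) → 253
  i=4: add(0x6b,0x0c) → 119
  i=5: add(0xd4,0x70) → 324
  i=6: add(0x0c,0xd8) → 228
  i=7: add(0x0f,0xd5) → 228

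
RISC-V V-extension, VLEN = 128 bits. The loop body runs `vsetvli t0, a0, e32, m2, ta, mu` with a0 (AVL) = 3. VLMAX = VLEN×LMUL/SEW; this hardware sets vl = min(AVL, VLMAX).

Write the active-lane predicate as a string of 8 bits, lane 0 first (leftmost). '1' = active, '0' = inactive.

predicate = 11100000

lanes per group: 128·2/32 = 8
vl ← min(3, 8) = 3
bits (lane 0 leftmost): 11100000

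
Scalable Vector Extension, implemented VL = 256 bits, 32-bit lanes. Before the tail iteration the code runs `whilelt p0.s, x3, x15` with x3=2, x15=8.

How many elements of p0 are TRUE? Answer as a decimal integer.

256-bit reg / 32-bit elem → 8 lanes
p0[j] = (2+j < 8); true for j=0..5 → 6 lanes set

vl = 6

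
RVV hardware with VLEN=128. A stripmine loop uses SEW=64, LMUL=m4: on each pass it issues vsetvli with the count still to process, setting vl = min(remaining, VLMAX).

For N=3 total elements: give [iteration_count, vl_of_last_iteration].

VLMAX = (128 × 4) / 64 = 8 lanes
N=3: ⌈3/8⌉ = 1 iters; last vl = 3 − 0×8 = 3

[iterations, last_vl] = [1, 3]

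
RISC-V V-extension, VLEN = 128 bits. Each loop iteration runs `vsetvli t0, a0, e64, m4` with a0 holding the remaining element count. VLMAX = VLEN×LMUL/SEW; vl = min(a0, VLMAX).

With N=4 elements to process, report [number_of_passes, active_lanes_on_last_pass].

[iterations, last_vl] = [1, 4]

VLMAX = (128 × 4) / 64 = 8 lanes
iterations = ceil(4/8) = 1; final-pass vl = 4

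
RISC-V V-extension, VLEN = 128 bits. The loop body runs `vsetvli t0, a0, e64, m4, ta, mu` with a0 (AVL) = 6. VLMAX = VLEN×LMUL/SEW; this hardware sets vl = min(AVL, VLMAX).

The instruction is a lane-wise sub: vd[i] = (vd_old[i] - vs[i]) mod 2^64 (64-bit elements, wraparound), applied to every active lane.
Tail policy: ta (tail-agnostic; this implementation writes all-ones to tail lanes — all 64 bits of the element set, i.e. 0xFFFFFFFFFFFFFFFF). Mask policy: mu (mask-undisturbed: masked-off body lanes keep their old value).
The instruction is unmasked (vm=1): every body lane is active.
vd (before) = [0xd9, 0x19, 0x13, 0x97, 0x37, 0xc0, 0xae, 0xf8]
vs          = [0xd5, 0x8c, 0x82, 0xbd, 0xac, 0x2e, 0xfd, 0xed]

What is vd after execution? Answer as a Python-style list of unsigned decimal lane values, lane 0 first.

lanes per group: 128·4/64 = 8
vl ← min(6, 8) = 6
lane  0: sub(0xd9,0xd5) ⇒ 0x04
lane  1: sub(0x19,0x8c) ⇒ 0xffffffffffffff8d
lane  2: sub(0x13,0x82) ⇒ 0xffffffffffffff91
lane  3: sub(0x97,0xbd) ⇒ 0xffffffffffffffda
lane  4: sub(0x37,0xac) ⇒ 0xffffffffffffff8b
lane  5: sub(0xc0,0x2e) ⇒ 0x92
lane  6: tail/ones ⇒ 0xffffffffffffffff
lane  7: tail/ones ⇒ 0xffffffffffffffff

vd = [4, 18446744073709551501, 18446744073709551505, 18446744073709551578, 18446744073709551499, 146, 18446744073709551615, 18446744073709551615]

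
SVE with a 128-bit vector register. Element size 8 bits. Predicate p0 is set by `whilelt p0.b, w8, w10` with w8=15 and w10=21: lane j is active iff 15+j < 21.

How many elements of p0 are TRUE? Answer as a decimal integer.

register lanes = 128/8 = 16
whilelt: lane j active iff 15+j < 21 → j < 6 → 6 active

vl = 6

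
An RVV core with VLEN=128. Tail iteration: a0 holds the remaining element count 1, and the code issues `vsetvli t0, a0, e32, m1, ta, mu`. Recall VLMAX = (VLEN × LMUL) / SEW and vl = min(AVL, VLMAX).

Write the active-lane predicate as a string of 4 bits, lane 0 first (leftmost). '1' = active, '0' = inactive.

predicate = 1000

lanes per group: 128·1/32 = 4
vl = min(AVL, VLMAX) = min(1, 4) = 1
bits (lane 0 leftmost): 1000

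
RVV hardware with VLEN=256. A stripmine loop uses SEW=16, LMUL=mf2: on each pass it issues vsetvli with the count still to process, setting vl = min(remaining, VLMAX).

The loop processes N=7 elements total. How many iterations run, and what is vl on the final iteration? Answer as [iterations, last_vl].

VLMAX = VLEN×LMUL/SEW = 256×1/2/16 = 8
iterations = ceil(7/8) = 1; final-pass vl = 7

[iterations, last_vl] = [1, 7]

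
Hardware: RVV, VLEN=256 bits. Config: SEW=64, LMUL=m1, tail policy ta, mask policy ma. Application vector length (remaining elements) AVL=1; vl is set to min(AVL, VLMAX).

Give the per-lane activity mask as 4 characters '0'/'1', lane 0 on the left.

predicate = 1000

VLMAX = (256 × 1) / 64 = 4 lanes
vl ← min(1, 4) = 1
bits (lane 0 leftmost): 1000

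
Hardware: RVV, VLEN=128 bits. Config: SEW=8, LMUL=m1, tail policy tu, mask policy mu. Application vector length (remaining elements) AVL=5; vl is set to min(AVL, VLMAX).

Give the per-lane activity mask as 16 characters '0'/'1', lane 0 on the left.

predicate = 1111100000000000

VLMAX = VLEN×LMUL/SEW = 128×1/8 = 16
vl = min(AVL, VLMAX) = min(5, 16) = 5
bits (lane 0 leftmost): 1111100000000000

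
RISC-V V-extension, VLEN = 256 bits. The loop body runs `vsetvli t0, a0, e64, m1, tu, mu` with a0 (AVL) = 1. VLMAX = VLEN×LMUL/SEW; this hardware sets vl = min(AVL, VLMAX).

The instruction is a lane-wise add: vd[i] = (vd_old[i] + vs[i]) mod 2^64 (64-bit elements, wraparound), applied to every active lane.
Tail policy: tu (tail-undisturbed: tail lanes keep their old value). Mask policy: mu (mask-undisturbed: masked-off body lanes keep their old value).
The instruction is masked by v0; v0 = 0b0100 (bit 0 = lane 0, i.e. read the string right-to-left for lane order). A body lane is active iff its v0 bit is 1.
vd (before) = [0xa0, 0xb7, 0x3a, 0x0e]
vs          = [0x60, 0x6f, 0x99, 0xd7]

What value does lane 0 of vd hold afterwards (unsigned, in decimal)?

vd[0] = 160

lanes per group: 256·1/64 = 4
vl ← min(1, 4) = 1
[0] mask-off/keep = 0xa0
[1] tail/keep = 0xb7
[2] tail/keep = 0x3a
[3] tail/keep = 0x0e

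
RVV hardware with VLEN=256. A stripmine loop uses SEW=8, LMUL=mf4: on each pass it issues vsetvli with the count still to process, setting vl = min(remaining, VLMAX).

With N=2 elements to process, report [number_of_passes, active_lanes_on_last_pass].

lanes per group: 256·1/4/8 = 8
N=2: ⌈2/8⌉ = 1 iters; last vl = 2 − 0×8 = 2

[iterations, last_vl] = [1, 2]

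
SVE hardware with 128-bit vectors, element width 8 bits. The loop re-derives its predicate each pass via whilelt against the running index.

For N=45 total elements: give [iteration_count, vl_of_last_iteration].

[iterations, last_vl] = [3, 13]

128-bit reg / 8-bit elem → 16 lanes
45 elements at 16/iter → 3 passes, remainder 13 on the last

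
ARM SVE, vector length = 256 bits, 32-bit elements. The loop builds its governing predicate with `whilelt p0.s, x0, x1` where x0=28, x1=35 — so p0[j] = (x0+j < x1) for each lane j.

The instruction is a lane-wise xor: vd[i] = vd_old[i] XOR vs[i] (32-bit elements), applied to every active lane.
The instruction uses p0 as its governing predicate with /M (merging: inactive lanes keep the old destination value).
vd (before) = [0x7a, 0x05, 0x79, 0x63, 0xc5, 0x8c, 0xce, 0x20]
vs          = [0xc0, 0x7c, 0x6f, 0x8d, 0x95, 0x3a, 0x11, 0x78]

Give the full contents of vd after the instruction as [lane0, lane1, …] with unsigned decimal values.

vd = [186, 121, 22, 238, 80, 182, 223, 32]

register lanes = 256/32 = 8
whilelt: lane j active iff 28+j < 35 → j < 7 → 7 active
  i=0: xor(0x7a,0xc0) → 186
  i=1: xor(0x05,0x7c) → 121
  i=2: xor(0x79,0x6f) → 22
  i=3: xor(0x63,0x8d) → 238
  i=4: xor(0xc5,0x95) → 80
  i=5: xor(0x8c,0x3a) → 182
  i=6: xor(0xce,0x11) → 223
  i=7: tail/keep → 32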